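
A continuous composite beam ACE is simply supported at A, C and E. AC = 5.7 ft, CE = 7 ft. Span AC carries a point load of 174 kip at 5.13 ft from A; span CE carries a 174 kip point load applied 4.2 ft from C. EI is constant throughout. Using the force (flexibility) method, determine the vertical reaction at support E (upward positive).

R_E = 82.85 kip

Take M_C as the redundant. Released structure: two simple spans AC and CE with a hinge at C.
End slopes at the hinge C, treating each span as simply supported:
  span AC: point load 174 at a = 5.13: Pab(L + a)/(6LEI) = 161.1/EI
  span CE: point load 174 at a = 4.2: Pab(L + b)/(6LEI) = 477.5/EI
  relative rotation θ_0 = (161.1 + 477.5)/EI = 638.6/EI
A unit hogging moment at C produces rotation L₁/(3EI) + L₂/(3EI) = 4.233/EI.
Compatibility: M_C·(L₁+L₂)/(3EI) = θ_0, giving M_C = 150.8 kip·ft (hogging).
Span CE, ΣM about E: R_C^{CE}·7 = 487.2 + 150.8, so R_C^{CE} = 91.15 kip and R_E = 174 − 91.15 = 82.85 kip.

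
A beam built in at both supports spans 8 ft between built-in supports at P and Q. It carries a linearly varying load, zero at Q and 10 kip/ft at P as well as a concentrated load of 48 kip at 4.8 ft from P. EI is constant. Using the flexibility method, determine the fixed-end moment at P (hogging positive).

Take the two fixed-end moments M_P, M_Q as redundants; the released structure is the simple span PQ.
On the primary (simply-supported) span, the end slopes from the loading are:
  at P: triangular load, peak 10: w₀L³/(45EI) = 113.8/EI
  at Q: triangular load, peak 10: 7w₀L³/(360EI) = 99.56/EI
  at P: point load 48 at a = 4.8: Pab(L + b)/(6LEI) = 172/EI
  at Q: point load 48 at a = 4.8: Pab(L + a)/(6LEI) = 196.6/EI
  θ_P0 = 285.8/EI,  θ_Q0 = 296.2/EI
Flexibility coefficients: a unit moment at one end gives L/(3EI) there and L/(6EI) at the far end, so f₁₁ = f₂₂ = 2.667/EI and f₁₂ = f₂₁ = 1.333/EI.
Compatibility — zero rotation at each built-in end:
  2.667 M_P + 1.333 M_Q = 285.8
  1.333 M_P + 2.667 M_Q = 296.2
Solving the pair gives M_P = 68.86 kip·ft and M_Q = 76.63 kip·ft (hogging).

M_P = 68.86 kip·ft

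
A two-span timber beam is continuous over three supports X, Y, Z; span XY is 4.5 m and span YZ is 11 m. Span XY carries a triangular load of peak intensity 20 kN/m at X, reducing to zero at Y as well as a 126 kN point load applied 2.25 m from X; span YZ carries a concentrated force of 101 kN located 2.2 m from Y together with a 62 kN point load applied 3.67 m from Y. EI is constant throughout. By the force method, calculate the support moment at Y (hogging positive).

M_Y = 240.9 kN·m

Take M_Y as the redundant. Released structure: two simple spans XY and YZ with a hinge at Y.
End slopes at the hinge Y, treating each span as simply supported:
  span XY: triangular load, peak 20: 7w₀L³/(360EI) = 35.44/EI
  span XY: point load 126 at a = 2.25: Pab(L + a)/(6LEI) = 159.5/EI
  span YZ: point load 101 at a = 2.2: Pab(L + b)/(6LEI) = 586.6/EI
  span YZ: point load 62 at a = 3.67: Pab(L + b)/(6LEI) = 463.2/EI
  relative rotation θ_0 = (194.9 + 1050)/EI = 1245/EI
A unit hogging moment at Y produces rotation L₁/(3EI) + L₂/(3EI) = 5.167/EI.
Slope continuity at Y: θ_0 = M_Y·5.167/EI, so M_Y = 1245/5.167 = 240.9 kN·m (hogging).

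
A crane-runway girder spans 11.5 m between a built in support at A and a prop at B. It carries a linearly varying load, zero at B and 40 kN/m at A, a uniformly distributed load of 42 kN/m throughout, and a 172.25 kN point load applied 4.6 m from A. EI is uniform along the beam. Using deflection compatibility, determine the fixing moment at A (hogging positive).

M_A = 1427 kN·m

Choose R_B as the redundant. The primary structure is the cantilever fixed at A.
Deflection at B on the released cantilever, summing each load's contribution:
  triangular load, peak 40 at the fixed end: w₀L⁴/(30EI) = 23320/EI
  UDL 42: wL⁴/(8EI) = 91823/EI
  point load 172.25 at a = 4.6: Pa²(3L − a)/(6EI) = 18163/EI
  δ_0 = 133306/EI
Tip deflection under a unit load at B: L³/(3EI) = 507/EI.
The prop prevents deflection at B: R_B = δ_0/δ_{BB} = 133306/507 = 263 kN.
Moment equilibrium about A: M_A = Σ(load moments about A) − R_B·L = 4451 − 263×11.5 = 1427 kN·m.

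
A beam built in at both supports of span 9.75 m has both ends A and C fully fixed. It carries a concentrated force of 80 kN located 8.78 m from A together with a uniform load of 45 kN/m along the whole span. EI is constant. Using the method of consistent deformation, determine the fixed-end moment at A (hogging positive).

M_A = 363.4 kN·m

Take the two fixed-end moments M_A, M_C as redundants; the released structure is the simple span AC.
Simple-span end rotations at A and C under the given loads:
  at A: point load 80 at a = 8.78: Pab(L + b)/(6LEI) = 124.9/EI
  at C: point load 80 at a = 8.78: Pab(L + a)/(6LEI) = 215.8/EI
  at A: UDL 45: wL³/(24EI) = 1738/EI
  at C: UDL 45: wL³/(24EI) = 1738/EI
  θ_A0 = 1863/EI,  θ_C0 = 1954/EI
Flexibility coefficients: a unit moment at one end gives L/(3EI) there and L/(6EI) at the far end, so f₁₁ = f₂₂ = 3.25/EI and f₁₂ = f₂₁ = 1.625/EI.
Compatibility — zero rotation at each built-in end:
  3.25 M_A + 1.625 M_C = 1863
  1.625 M_A + 3.25 M_C = 1954
Solving the pair gives M_A = 363.4 kN·m and M_C = 419.4 kN·m (hogging).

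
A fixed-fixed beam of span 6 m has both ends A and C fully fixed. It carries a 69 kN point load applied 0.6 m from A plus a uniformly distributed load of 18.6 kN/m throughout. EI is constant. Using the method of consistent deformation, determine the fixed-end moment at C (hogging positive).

Release both end moments; the primary structure is a simply-supported span AC with redundants M_A and M_C.
End rotations of the released simple span under the applied load (×1/EI):
  at A: point load 69 at a = 0.6: Pab(L + b)/(6LEI) = 70.79/EI
  at C: point load 69 at a = 0.6: Pab(L + a)/(6LEI) = 40.99/EI
  at A: UDL 18.6: wL³/(24EI) = 167.4/EI
  at C: UDL 18.6: wL³/(24EI) = 167.4/EI
  θ_A0 = 238.2/EI,  θ_C0 = 208.4/EI
Flexibility coefficients: a unit moment at one end gives L/(3EI) there and L/(6EI) at the far end, so f₁₁ = f₂₂ = 2/EI and f₁₂ = f₂₁ = 1/EI.
Compatibility — zero rotation at each built-in end:
  2 M_A + 1 M_C = 238.2
  1 M_A + 2 M_C = 208.4
Solving the pair gives M_A = 89.33 kN·m and M_C = 59.53 kN·m (hogging).

M_C = 59.53 kN·m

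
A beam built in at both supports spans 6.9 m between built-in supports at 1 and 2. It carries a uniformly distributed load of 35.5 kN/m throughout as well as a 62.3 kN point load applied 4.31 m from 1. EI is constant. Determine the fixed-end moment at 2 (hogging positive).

Take the two fixed-end moments M_1, M_2 as redundants; the released structure is the simple span 12.
Simple-span end rotations at 1 and 2 under the given loads:
  at 1: UDL 35.5: wL³/(24EI) = 485.9/EI
  at 2: UDL 35.5: wL³/(24EI) = 485.9/EI
  at 1: point load 62.3 at a = 4.31: Pab(L + b)/(6LEI) = 159.4/EI
  at 2: point load 62.3 at a = 4.31: Pab(L + a)/(6LEI) = 188.3/EI
  θ_10 = 645.3/EI,  θ_20 = 674.2/EI
Flexibility coefficients: a unit moment at one end gives L/(3EI) there and L/(6EI) at the far end, so f₁₁ = f₂₂ = 2.3/EI and f₁₂ = f₂₁ = 1.15/EI.
Compatibility — zero rotation at each built-in end:
  2.3 M_1 + 1.15 M_2 = 645.3
  1.15 M_1 + 2.3 M_2 = 674.2
Solving the pair gives M_1 = 178.7 kN·m and M_2 = 203.8 kN·m (hogging).

M_2 = 203.8 kN·m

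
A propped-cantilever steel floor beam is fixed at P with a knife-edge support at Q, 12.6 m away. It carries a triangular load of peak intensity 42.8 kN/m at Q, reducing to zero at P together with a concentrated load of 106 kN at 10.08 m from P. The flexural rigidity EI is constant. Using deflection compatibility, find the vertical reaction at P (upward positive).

Remove the prop at Q; the released (primary) structure is a cantilever built in at P.
Free-end deflection of the primary structure under the applied loading (downward +):
  triangular load, peak 42.8 at the free end: 11w₀L⁴/(120EI) = 98887/EI
  point load 106 at a = 10.08: Pa²(3L − a)/(6EI) = 49759/EI
  δ_0 = 148645/EI
Flexibility coefficient — unit upward force at Q: δ_{QQ} = L³/(3EI) = 666.8/EI.
Compatibility at Q: δ_0 − R_Q·δ_{QQ} = 0, so R_Q = 148645/666.8 = 222.9 kN.
Vertical equilibrium: R_P = ΣP − R_Q = 375.6 − 222.9 = 152.7 kN.

R_P = 152.7 kN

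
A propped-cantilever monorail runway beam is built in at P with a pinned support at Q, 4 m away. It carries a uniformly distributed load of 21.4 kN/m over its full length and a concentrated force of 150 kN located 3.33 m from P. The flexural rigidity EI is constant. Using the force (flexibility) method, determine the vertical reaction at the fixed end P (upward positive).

R_P = 90.84 kN

Choose R_Q as the redundant. The primary structure is the cantilever fixed at P.
Deflection at Q on the released cantilever, summing each load's contribution:
  UDL 21.4: wL⁴/(8EI) = 684.8/EI
  point load 150 at a = 3.33: Pa²(3L − a)/(6EI) = 2404/EI
  δ_0 = 3088/EI
Flexibility coefficient — unit upward force at Q: δ_{QQ} = L³/(3EI) = 21.33/EI.
Compatibility at Q: δ_0 − R_Q·δ_{QQ} = 0, so R_Q = 3088/21.33 = 144.8 kN.
Vertical equilibrium: R_P = ΣP − R_Q = 235.6 − 144.8 = 90.84 kN.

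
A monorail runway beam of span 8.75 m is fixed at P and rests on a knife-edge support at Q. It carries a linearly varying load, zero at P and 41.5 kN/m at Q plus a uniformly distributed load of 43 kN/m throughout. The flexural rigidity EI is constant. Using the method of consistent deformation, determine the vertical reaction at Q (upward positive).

R_Q = 241 kN

Release the roller at Q. Primary structure: cantilever fixed at P.
Free-end deflection of the primary structure under the applied loading (downward +):
  triangular load, peak 41.5 at the free end: 11w₀L⁴/(120EI) = 22299/EI
  UDL 43: wL⁴/(8EI) = 31507/EI
  δ_0 = 53807/EI
Flexibility coefficient — unit upward force at Q: δ_{QQ} = L³/(3EI) = 223.3/EI.
The prop prevents deflection at Q: R_Q = δ_0/δ_{QQ} = 53807/223.3 = 241 kN.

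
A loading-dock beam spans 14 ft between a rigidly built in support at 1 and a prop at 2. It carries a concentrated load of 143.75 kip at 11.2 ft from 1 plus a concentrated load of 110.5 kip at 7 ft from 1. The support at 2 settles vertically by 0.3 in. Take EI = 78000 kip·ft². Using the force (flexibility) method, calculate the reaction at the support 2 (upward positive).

R_2 = 133.6 kip

Choose R_2 as the redundant. The primary structure is the cantilever fixed at 1.
Downward deflection at the released point 2 due to the loads:
  point load 143.75 at a = 11.2: Pa²(3L − a)/(6EI) = 92564/EI
  point load 110.5 at a = 7: Pa²(3L − a)/(6EI) = 31585/EI
  δ_0 = 124149/EI
Flexibility coefficient — unit upward force at 2: δ_{22} = L³/(3EI) = 914.7/EI.
With EI = 78000 kip·ft²: δ_0 = 1.5917 ft and δ_{22} = 0.011726 ft/kip.
Compatibility — the beam at 2 must follow the support down by 0.025 ft: δ_0 − R_2·δ_{22} = 0.025, so R_2 = (1.5917 − 0.025)/0.011726 = 133.6 kip.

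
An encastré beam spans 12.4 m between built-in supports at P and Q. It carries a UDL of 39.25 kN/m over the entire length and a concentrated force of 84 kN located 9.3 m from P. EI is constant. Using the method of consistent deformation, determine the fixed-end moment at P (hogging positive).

M_P = 551.7 kN·m

Release both end moments; the primary structure is a simply-supported span PQ with redundants M_P and M_Q.
Simple-span end rotations at P and Q under the given loads:
  at P: UDL 39.25: wL³/(24EI) = 3118/EI
  at Q: UDL 39.25: wL³/(24EI) = 3118/EI
  at P: point load 84 at a = 9.3: Pab(L + b)/(6LEI) = 504.5/EI
  at Q: point load 84 at a = 9.3: Pab(L + a)/(6LEI) = 706.3/EI
  θ_P0 = 3623/EI,  θ_Q0 = 3824/EI
Flexibility coefficients: a unit moment at one end gives L/(3EI) there and L/(6EI) at the far end, so f₁₁ = f₂₂ = 4.133/EI and f₁₂ = f₂₁ = 2.067/EI.
Compatibility — zero rotation at each built-in end:
  4.133 M_P + 2.067 M_Q = 3623
  2.067 M_P + 4.133 M_Q = 3824
Solving the pair gives M_P = 551.7 kN·m and M_Q = 649.4 kN·m (hogging).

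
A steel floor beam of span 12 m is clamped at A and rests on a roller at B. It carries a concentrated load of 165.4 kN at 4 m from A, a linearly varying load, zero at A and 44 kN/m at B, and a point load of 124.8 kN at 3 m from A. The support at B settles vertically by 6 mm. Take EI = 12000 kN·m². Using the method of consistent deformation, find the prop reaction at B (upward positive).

Choose R_B as the redundant. The primary structure is the cantilever fixed at A.
Deflection at B on the released cantilever, summing each load's contribution:
  point load 165.4 at a = 4: Pa²(3L − a)/(6EI) = 14114/EI
  triangular load, peak 44 at the free end: 11w₀L⁴/(120EI) = 83635/EI
  point load 124.8 at a = 3: Pa²(3L − a)/(6EI) = 6178/EI
  δ_0 = 103927/EI
Tip deflection under a unit load at B: L³/(3EI) = 576/EI.
With EI = 12000 kN·m²: δ_0 = 8.6606 m and δ_{BB} = 0.048 m/kN.
Compatibility — the beam at B must follow the support down by 0.006 m: δ_0 − R_B·δ_{BB} = 0.006, so R_B = (8.6606 − 0.006)/0.048 = 180.3 kN.

R_B = 180.3 kN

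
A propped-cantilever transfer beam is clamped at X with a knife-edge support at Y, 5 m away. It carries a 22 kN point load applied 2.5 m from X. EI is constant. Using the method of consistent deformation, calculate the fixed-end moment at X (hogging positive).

M_X = 20.62 kN·m

Remove the prop at Y; the released (primary) structure is a cantilever built in at X.
Downward deflection at the released point Y due to the loads:
  point load 22 at a = 2.5: Pa²(3L − a)/(6EI) = 286.5/EI
Tip deflection under a unit load at Y: L³/(3EI) = 41.67/EI.
Compatibility at Y: δ_0 − R_Y·δ_{YY} = 0, so R_Y = 286.5/41.67 = 6.875 kN.
Moment equilibrium about X: M_X = Σ(load moments about X) − R_Y·L = 55 − 6.875×5 = 20.62 kN·m.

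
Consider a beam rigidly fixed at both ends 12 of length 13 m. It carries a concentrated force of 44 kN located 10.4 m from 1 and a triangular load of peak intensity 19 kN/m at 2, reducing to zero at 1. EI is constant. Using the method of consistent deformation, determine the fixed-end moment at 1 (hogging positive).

M_1 = 125.3 kN·m

Release both end moments; the primary structure is a simply-supported span 12 with redundants M_1 and M_2.
On the primary (simply-supported) span, the end slopes from the loading are:
  at 1: point load 44 at a = 10.4: Pab(L + b)/(6LEI) = 238/EI
  at 2: point load 44 at a = 10.4: Pab(L + a)/(6LEI) = 356.9/EI
  at 1: triangular load, peak 19: 7w₀L³/(360EI) = 811.7/EI
  at 2: triangular load, peak 19: w₀L³/(45EI) = 927.6/EI
  θ_10 = 1050/EI,  θ_20 = 1285/EI
Flexibility coefficients: a unit moment at one end gives L/(3EI) there and L/(6EI) at the far end, so f₁₁ = f₂₂ = 4.333/EI and f₁₂ = f₂₁ = 2.167/EI.
Compatibility — zero rotation at each built-in end:
  4.333 M_1 + 2.167 M_2 = 1050
  2.167 M_1 + 4.333 M_2 = 1285
Solving the pair gives M_1 = 125.3 kN·m and M_2 = 233.8 kN·m (hogging).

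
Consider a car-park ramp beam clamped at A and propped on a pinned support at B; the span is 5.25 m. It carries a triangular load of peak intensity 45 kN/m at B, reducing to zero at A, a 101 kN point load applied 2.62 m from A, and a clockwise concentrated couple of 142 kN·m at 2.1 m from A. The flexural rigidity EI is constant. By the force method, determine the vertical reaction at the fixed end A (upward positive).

Release the roller at B. Primary structure: cantilever fixed at A.
Downward deflection at the released point B due to the loads:
  triangular load, peak 45 at the free end: 11w₀L⁴/(120EI) = 3134/EI
  point load 101 at a = 2.62: Pa²(3L − a)/(6EI) = 1517/EI
  clockwise couple 142 at a = 2.1: M₀a(2L − a)/(2EI) = 1252/EI
  δ_0 = 5903/EI
Flexibility coefficient — unit upward force at B: δ_{BB} = L³/(3EI) = 48.23/EI.
The prop prevents deflection at B: R_B = δ_0/δ_{BB} = 5903/48.23 = 122.4 kN.
Vertical equilibrium: R_A = ΣP − R_B = 219.1 − 122.4 = 96.74 kN.

R_A = 96.74 kN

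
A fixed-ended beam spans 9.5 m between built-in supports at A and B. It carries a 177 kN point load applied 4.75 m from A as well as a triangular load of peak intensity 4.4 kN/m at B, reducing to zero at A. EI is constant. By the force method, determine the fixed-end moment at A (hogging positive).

Release both end moments; the primary structure is a simply-supported span AB with redundants M_A and M_B.
End rotations of the released simple span under the applied load (×1/EI):
  at A: point load 177 at a = 4.75: Pab(L + b)/(6LEI) = 998.4/EI
  at B: point load 177 at a = 4.75: Pab(L + a)/(6LEI) = 998.4/EI
  at A: triangular load, peak 4.4: 7w₀L³/(360EI) = 73.35/EI
  at B: triangular load, peak 4.4: w₀L³/(45EI) = 83.83/EI
  θ_A0 = 1072/EI,  θ_B0 = 1082/EI
Flexibility coefficients: a unit moment at one end gives L/(3EI) there and L/(6EI) at the far end, so f₁₁ = f₂₂ = 3.167/EI and f₁₂ = f₂₁ = 1.583/EI.
Compatibility — zero rotation at each built-in end:
  3.167 M_A + 1.583 M_B = 1072
  1.583 M_A + 3.167 M_B = 1082
Solving the pair gives M_A = 223.4 kN·m and M_B = 230 kN·m (hogging).

M_A = 223.4 kN·m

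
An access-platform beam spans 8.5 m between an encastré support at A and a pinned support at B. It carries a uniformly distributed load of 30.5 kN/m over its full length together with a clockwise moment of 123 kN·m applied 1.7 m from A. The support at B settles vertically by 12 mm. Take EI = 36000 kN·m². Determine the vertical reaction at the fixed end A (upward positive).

R_A = 156.3 kN

Release the roller at B. Primary structure: cantilever fixed at A.
Deflection at B on the released cantilever, summing each load's contribution:
  UDL 30.5: wL⁴/(8EI) = 19901/EI
  clockwise couple 123 at a = 1.7: M₀a(2L − a)/(2EI) = 1600/EI
  δ_0 = 21501/EI
Flexibility coefficient — unit upward force at B: δ_{BB} = L³/(3EI) = 204.7/EI.
With EI = 36000 kN·m²: δ_0 = 0.59725 m and δ_{BB} = 0.005686 m/kN.
Compatibility — the beam at B must follow the support down by 0.012 m: δ_0 − R_B·δ_{BB} = 0.012, so R_B = (0.59725 − 0.012)/0.005686 = 102.9 kN.
Vertical equilibrium: R_A = ΣP − R_B = 259.2 − 102.9 = 156.3 kN.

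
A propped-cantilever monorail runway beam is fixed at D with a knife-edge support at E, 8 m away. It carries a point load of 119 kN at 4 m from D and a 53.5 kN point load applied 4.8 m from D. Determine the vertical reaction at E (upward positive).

Choose R_E as the redundant. The primary structure is the cantilever fixed at D.
Deflection at E on the released cantilever, summing each load's contribution:
  point load 119 at a = 4: Pa²(3L − a)/(6EI) = 6347/EI
  point load 53.5 at a = 4.8: Pa²(3L − a)/(6EI) = 3944/EI
  δ_0 = 10291/EI
Tip deflection under a unit load at E: L³/(3EI) = 170.7/EI.
The prop prevents deflection at E: R_E = δ_0/δ_{EE} = 10291/170.7 = 60.3 kN.

R_E = 60.3 kN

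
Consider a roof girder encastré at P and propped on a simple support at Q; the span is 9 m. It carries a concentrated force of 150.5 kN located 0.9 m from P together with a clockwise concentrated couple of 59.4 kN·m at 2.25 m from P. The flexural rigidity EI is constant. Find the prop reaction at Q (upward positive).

R_Q = 6.513 kN

Remove the prop at Q; the released (primary) structure is a cantilever built in at P.
Free-end deflection of the primary structure under the applied loading (downward +):
  point load 150.5 at a = 0.9: Pa²(3L − a)/(6EI) = 530.3/EI
  clockwise couple 59.4 at a = 2.25: M₀a(2L − a)/(2EI) = 1052/EI
  δ_0 = 1583/EI
Tip deflection under a unit load at Q: L³/(3EI) = 243/EI.
Compatibility at Q: δ_0 − R_Q·δ_{QQ} = 0, so R_Q = 1583/243 = 6.513 kN.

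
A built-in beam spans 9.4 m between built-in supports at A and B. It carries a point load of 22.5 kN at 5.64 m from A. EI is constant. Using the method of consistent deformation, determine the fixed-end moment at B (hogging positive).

Take the two fixed-end moments M_A, M_B as redundants; the released structure is the simple span AB.
Simple-span end rotations at A and B under the given loads:
  at A: point load 22.5 at a = 5.64: Pab(L + b)/(6LEI) = 111.3/EI
  at B: point load 22.5 at a = 5.64: Pab(L + a)/(6LEI) = 127.2/EI
  θ_A0 = 111.3/EI,  θ_B0 = 127.2/EI
Flexibility coefficients: a unit moment at one end gives L/(3EI) there and L/(6EI) at the far end, so f₁₁ = f₂₂ = 3.133/EI and f₁₂ = f₂₁ = 1.567/EI.
Compatibility — zero rotation at each built-in end:
  3.133 M_A + 1.567 M_B = 111.3
  1.567 M_A + 3.133 M_B = 127.2
Solving the pair gives M_A = 20.3 kN·m and M_B = 30.46 kN·m (hogging).

M_B = 30.46 kN·m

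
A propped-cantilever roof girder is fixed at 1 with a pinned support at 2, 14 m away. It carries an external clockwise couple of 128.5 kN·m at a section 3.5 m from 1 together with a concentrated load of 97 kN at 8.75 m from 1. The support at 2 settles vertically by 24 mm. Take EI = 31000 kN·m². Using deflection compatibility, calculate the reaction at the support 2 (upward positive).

R_2 = 50.21 kN

Choose R_2 as the redundant. The primary structure is the cantilever fixed at 1.
Downward deflection at the released point 2 due to the loads:
  clockwise couple 128.5 at a = 3.5: M₀a(2L − a)/(2EI) = 5509/EI
  point load 97 at a = 8.75: Pa²(3L − a)/(6EI) = 41156/EI
  δ_0 = 46665/EI
Tip deflection under a unit load at 2: L³/(3EI) = 914.7/EI.
With EI = 31000 kN·m²: δ_0 = 1.5053 m and δ_{22} = 0.029505 m/kN.
Compatibility — the beam at 2 must follow the support down by 0.024 m: δ_0 − R_2·δ_{22} = 0.024, so R_2 = (1.5053 − 0.024)/0.029505 = 50.21 kN.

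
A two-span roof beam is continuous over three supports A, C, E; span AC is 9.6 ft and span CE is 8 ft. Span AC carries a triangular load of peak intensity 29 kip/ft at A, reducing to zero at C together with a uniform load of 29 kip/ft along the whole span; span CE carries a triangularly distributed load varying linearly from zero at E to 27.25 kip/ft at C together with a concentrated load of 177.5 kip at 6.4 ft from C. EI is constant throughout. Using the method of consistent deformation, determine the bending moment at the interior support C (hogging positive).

Take M_C as the redundant. Released structure: two simple spans AC and CE with a hinge at C.
End slopes at the hinge C, treating each span as simply supported:
  span AC: triangular load, peak 29: 7w₀L³/(360EI) = 498.9/EI
  span AC: UDL 29: wL³/(24EI) = 1069/EI
  span CE: triangular load, peak 27.25: w₀L³/(45EI) = 310/EI
  span CE: point load 177.5 at a = 6.4: Pab(L + b)/(6LEI) = 363.5/EI
  relative rotation θ_0 = (1568 + 673.6)/EI = 2242/EI
A unit hogging moment at C produces rotation L₁/(3EI) + L₂/(3EI) = 5.867/EI.
Compatibility: M_C·(L₁+L₂)/(3EI) = θ_0, giving M_C = 382.1 kip·ft (hogging).

M_C = 382.1 kip·ft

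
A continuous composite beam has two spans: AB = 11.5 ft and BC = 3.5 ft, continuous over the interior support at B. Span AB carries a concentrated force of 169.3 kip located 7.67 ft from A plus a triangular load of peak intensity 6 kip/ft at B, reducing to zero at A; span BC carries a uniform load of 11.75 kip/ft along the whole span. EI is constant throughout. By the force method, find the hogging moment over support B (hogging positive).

Insert a hinge at B; M_B is the redundant, and each span becomes simply supported.
Rotations at B on the released spans (each span's end-slope, ×1/EI):
  span AB: point load 169.3 at a = 7.67: Pab(L + a)/(6LEI) = 1382/EI
  span AB: triangular load, peak 6: w₀L³/(45EI) = 202.8/EI
  span BC: UDL 11.75: wL³/(24EI) = 20.99/EI
  relative rotation θ_0 = (1585 + 20.99)/EI = 1606/EI
A unit hogging moment at B produces rotation L₁/(3EI) + L₂/(3EI) = 5/EI.
Compatibility: M_B·(L₁+L₂)/(3EI) = θ_0, giving M_B = 321.1 kip·ft (hogging).

M_B = 321.1 kip·ft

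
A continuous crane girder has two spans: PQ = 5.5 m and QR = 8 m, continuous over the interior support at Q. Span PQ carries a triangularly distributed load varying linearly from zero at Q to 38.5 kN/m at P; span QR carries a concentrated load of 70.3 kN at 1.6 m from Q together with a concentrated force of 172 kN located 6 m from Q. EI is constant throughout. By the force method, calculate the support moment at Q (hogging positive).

Insert a hinge at Q; M_Q is the redundant, and each span becomes simply supported.
End slopes at the hinge Q, treating each span as simply supported:
  span PQ: triangular load, peak 38.5: 7w₀L³/(360EI) = 124.6/EI
  span QR: point load 70.3 at a = 1.6: Pab(L + b)/(6LEI) = 216/EI
  span QR: point load 172 at a = 6: Pab(L + b)/(6LEI) = 430/EI
  relative rotation θ_0 = (124.6 + 646)/EI = 770.5/EI
A unit hogging moment at Q produces rotation L₁/(3EI) + L₂/(3EI) = 4.5/EI.
Compatibility: M_Q·(L₁+L₂)/(3EI) = θ_0, giving M_Q = 171.2 kN·m (hogging).

M_Q = 171.2 kN·m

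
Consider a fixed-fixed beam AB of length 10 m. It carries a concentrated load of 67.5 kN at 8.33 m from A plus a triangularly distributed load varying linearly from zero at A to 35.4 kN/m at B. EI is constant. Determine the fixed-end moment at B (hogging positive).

Release both end moments; the primary structure is a simply-supported span AB with redundants M_A and M_B.
On the primary (simply-supported) span, the end slopes from the loading are:
  at A: point load 67.5 at a = 8.33: Pab(L + b)/(6LEI) = 182.6/EI
  at B: point load 67.5 at a = 8.33: Pab(L + a)/(6LEI) = 286.9/EI
  at A: triangular load, peak 35.4: 7w₀L³/(360EI) = 688.3/EI
  at B: triangular load, peak 35.4: w₀L³/(45EI) = 786.7/EI
  θ_A0 = 871/EI,  θ_B0 = 1074/EI
Flexibility coefficients: a unit moment at one end gives L/(3EI) there and L/(6EI) at the far end, so f₁₁ = f₂₂ = 3.333/EI and f₁₂ = f₂₁ = 1.667/EI.
Compatibility — zero rotation at each built-in end:
  3.333 M_A + 1.667 M_B = 871
  1.667 M_A + 3.333 M_B = 1074
Solving the pair gives M_A = 133.7 kN·m and M_B = 255.2 kN·m (hogging).

M_B = 255.2 kN·m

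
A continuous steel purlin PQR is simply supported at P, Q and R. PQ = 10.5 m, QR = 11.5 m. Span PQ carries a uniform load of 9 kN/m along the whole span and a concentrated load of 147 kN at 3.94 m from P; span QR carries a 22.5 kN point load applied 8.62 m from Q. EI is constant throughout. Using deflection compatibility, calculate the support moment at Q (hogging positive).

M_Q = 193.8 kN·m

Release continuity at Q by inserting a hinge; the redundant is the internal moment M_Q. The primary structure is two simply-supported spans PQ and QR.
Discontinuity in slope at Q on the released structure — sum the simple-span end rotations:
  span PQ: UDL 9: wL³/(24EI) = 434.1/EI
  span PQ: point load 147 at a = 3.94: Pab(L + a)/(6LEI) = 870.9/EI
  span QR: point load 22.5 at a = 8.62: Pab(L + b)/(6LEI) = 116.4/EI
  relative rotation θ_0 = (1305 + 116.4)/EI = 1421/EI
A unit hogging moment at Q produces rotation L₁/(3EI) + L₂/(3EI) = 7.333/EI.
Slope continuity at Q: θ_0 = M_Q·7.333/EI, so M_Q = 1421/7.333 = 193.8 kN·m (hogging).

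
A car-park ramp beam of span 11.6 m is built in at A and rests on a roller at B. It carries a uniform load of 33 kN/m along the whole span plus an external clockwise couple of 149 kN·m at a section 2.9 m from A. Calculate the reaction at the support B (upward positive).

R_B = 152 kN

Take the reaction at B as the redundant and release it; the primary structure is a cantilever fixed at A.
Free-end deflection of the primary structure under the applied loading (downward +):
  UDL 33: wL⁴/(8EI) = 74689/EI
  clockwise couple 149 at a = 2.9: M₀a(2L − a)/(2EI) = 4386/EI
  δ_0 = 79075/EI
Flexibility coefficient — unit upward force at B: δ_{BB} = L³/(3EI) = 520.3/EI.
The prop prevents deflection at B: R_B = δ_0/δ_{BB} = 79075/520.3 = 152 kN.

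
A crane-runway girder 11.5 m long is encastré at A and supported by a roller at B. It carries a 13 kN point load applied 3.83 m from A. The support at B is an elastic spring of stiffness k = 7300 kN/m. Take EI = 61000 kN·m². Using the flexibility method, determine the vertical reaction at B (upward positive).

Remove the prop at B; the released (primary) structure is a cantilever built in at A.
Free-end deflection of the primary structure under the applied loading (downward +):
  point load 13 at a = 3.83: Pa²(3L − a)/(6EI) = 974.8/EI
Tip deflection under a unit load at B: L³/(3EI) = 507/EI.
With EI = 61000 kN·m²: δ_0 = 0.01598 m and δ_{BB} = 0.008311 m/kN.
Compatibility — the spring shortens by R_B/k under the reaction it provides: δ_0 − R_B·δ_{BB} = R_B/k. With 1/k = 0.000137 m/kN, R_B = δ_0 / (δ_{BB} + 1/k) = 0.01598 / (0.008311 + 0.000137) = 1.892 kN.

R_B = 1.892 kN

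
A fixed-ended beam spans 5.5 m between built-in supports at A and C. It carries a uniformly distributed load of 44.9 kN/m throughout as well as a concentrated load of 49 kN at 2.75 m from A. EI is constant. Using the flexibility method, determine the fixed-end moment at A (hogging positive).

M_A = 146.9 kN·m

Take the two fixed-end moments M_A, M_C as redundants; the released structure is the simple span AC.
Simple-span end rotations at A and C under the given loads:
  at A: UDL 44.9: wL³/(24EI) = 311.3/EI
  at C: UDL 44.9: wL³/(24EI) = 311.3/EI
  at A: point load 49 at a = 2.75: Pab(L + b)/(6LEI) = 92.64/EI
  at C: point load 49 at a = 2.75: Pab(L + a)/(6LEI) = 92.64/EI
  θ_A0 = 403.9/EI,  θ_C0 = 403.9/EI
Flexibility coefficients: a unit moment at one end gives L/(3EI) there and L/(6EI) at the far end, so f₁₁ = f₂₂ = 1.833/EI and f₁₂ = f₂₁ = 0.9167/EI.
Compatibility — zero rotation at each built-in end:
  1.833 M_A + 0.9167 M_C = 403.9
  0.9167 M_A + 1.833 M_C = 403.9
Solving the pair gives M_A = 146.9 kN·m and M_C = 146.9 kN·m (hogging).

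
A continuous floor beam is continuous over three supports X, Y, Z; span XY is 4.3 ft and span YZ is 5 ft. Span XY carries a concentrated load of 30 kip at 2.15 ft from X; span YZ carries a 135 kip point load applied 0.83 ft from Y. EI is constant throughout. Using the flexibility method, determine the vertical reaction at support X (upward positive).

Release continuity at Y by inserting a hinge; the redundant is the internal moment M_Y. The primary structure is two simply-supported spans XY and YZ.
Discontinuity in slope at Y on the released structure — sum the simple-span end rotations:
  span XY: point load 30 at a = 2.15: Pab(L + a)/(6LEI) = 34.67/EI
  span YZ: point load 135 at a = 0.83: Pab(L + b)/(6LEI) = 142.8/EI
  relative rotation θ_0 = (34.67 + 142.8)/EI = 177.5/EI
A unit hogging moment at Y produces rotation L₁/(3EI) + L₂/(3EI) = 3.1/EI.
Slope continuity at Y: θ_0 = M_Y·3.1/EI, so M_Y = 177.5/3.1 = 57.26 kip·ft (hogging).
Span XY, ΣM about X with M_Y applied at Y: R_Y^{XY}·4.3 = 64.5 + 57.26, so R_Y^{XY} = 28.32 kip and R_X = 30 − 28.32 = 1.685 kip.

R_X = 1.685 kip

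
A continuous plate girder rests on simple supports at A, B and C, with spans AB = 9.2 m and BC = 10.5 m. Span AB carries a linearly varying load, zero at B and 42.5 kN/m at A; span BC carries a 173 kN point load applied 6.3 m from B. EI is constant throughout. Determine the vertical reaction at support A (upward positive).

R_A = 102 kN

Insert a hinge at B; M_B is the redundant, and each span becomes simply supported.
End slopes at the hinge B, treating each span as simply supported:
  span AB: triangular load, peak 42.5: 7w₀L³/(360EI) = 643.5/EI
  span BC: point load 173 at a = 6.3: Pab(L + b)/(6LEI) = 1068/EI
  relative rotation θ_0 = (643.5 + 1068)/EI = 1712/EI
A unit hogging moment at B produces rotation L₁/(3EI) + L₂/(3EI) = 6.567/EI.
Slope continuity at B: θ_0 = M_B·6.567/EI, so M_B = 1712/6.567 = 260.6 kN·m (hogging).
Span AB, ΣM about A with M_B applied at B: R_B^{AB}·9.2 = 599.5 + 260.6, so R_B^{AB} = 93.5 kN and R_A = 195.5 − 93.5 = 102 kN.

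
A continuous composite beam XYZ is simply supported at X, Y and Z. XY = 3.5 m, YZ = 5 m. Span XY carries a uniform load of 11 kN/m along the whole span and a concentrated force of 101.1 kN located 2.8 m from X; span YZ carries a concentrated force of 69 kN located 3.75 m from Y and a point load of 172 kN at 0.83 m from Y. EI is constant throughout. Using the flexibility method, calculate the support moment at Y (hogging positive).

M_Y = 115.9 kN·m

Take M_Y as the redundant. Released structure: two simple spans XY and YZ with a hinge at Y.
End slopes at the hinge Y, treating each span as simply supported:
  span XY: UDL 11: wL³/(24EI) = 19.65/EI
  span XY: point load 101.1 at a = 2.8: Pab(L + a)/(6LEI) = 59.45/EI
  span YZ: point load 69 at a = 3.75: Pab(L + b)/(6LEI) = 67.38/EI
  span YZ: point load 172 at a = 0.83: Pab(L + b)/(6LEI) = 182/EI
  relative rotation θ_0 = (79.1 + 249.3)/EI = 328.4/EI
A unit hogging moment at Y produces rotation L₁/(3EI) + L₂/(3EI) = 2.833/EI.
Slope continuity at Y: θ_0 = M_Y·2.833/EI, so M_Y = 328.4/2.833 = 115.9 kN·m (hogging).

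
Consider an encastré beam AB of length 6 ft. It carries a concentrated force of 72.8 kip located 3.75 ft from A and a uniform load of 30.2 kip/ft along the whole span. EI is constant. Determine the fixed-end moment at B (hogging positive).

M_B = 154.6 kip·ft

Take the two fixed-end moments M_A, M_B as redundants; the released structure is the simple span AB.
On the primary (simply-supported) span, the end slopes from the loading are:
  at A: point load 72.8 at a = 3.75: Pab(L + b)/(6LEI) = 140.8/EI
  at B: point load 72.8 at a = 3.75: Pab(L + a)/(6LEI) = 166.4/EI
  at A: UDL 30.2: wL³/(24EI) = 271.8/EI
  at B: UDL 30.2: wL³/(24EI) = 271.8/EI
  θ_A0 = 412.6/EI,  θ_B0 = 438.2/EI
Flexibility coefficients: a unit moment at one end gives L/(3EI) there and L/(6EI) at the far end, so f₁₁ = f₂₂ = 2/EI and f₁₂ = f₂₁ = 1/EI.
Compatibility — zero rotation at each built-in end:
  2 M_A + 1 M_B = 412.6
  1 M_A + 2 M_B = 438.2
Solving the pair gives M_A = 129 kip·ft and M_B = 154.6 kip·ft (hogging).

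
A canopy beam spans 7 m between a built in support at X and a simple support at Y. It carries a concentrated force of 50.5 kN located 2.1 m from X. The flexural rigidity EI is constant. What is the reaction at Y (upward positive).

R_Y = 6.136 kN

Remove the prop at Y; the released (primary) structure is a cantilever built in at X.
Primary-structure tip deflection at Y by superposition:
  point load 50.5 at a = 2.1: Pa²(3L − a)/(6EI) = 701.5/EI
Flexibility coefficient — unit upward force at Y: δ_{YY} = L³/(3EI) = 114.3/EI.
Compatibility at Y: δ_0 − R_Y·δ_{YY} = 0, so R_Y = 701.5/114.3 = 6.136 kN.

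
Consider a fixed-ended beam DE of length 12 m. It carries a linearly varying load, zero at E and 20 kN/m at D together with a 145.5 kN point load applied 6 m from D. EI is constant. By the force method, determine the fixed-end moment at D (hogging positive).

Release both end moments; the primary structure is a simply-supported span DE with redundants M_D and M_E.
On the primary (simply-supported) span, the end slopes from the loading are:
  at D: triangular load, peak 20: w₀L³/(45EI) = 768/EI
  at E: triangular load, peak 20: 7w₀L³/(360EI) = 672/EI
  at D: point load 145.5 at a = 6: Pab(L + b)/(6LEI) = 1310/EI
  at E: point load 145.5 at a = 6: Pab(L + a)/(6LEI) = 1310/EI
  θ_D0 = 2078/EI,  θ_E0 = 1982/EI
Flexibility coefficients: a unit moment at one end gives L/(3EI) there and L/(6EI) at the far end, so f₁₁ = f₂₂ = 4/EI and f₁₂ = f₂₁ = 2/EI.
Compatibility — zero rotation at each built-in end:
  4 M_D + 2 M_E = 2078
  2 M_D + 4 M_E = 1982
Solving the pair gives M_D = 362.2 kN·m and M_E = 314.2 kN·m (hogging).

M_D = 362.2 kN·m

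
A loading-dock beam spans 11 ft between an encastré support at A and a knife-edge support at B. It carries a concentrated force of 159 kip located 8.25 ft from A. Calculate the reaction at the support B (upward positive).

R_B = 100.6 kip

Remove the prop at B; the released (primary) structure is a cantilever built in at A.
Free-end deflection of the primary structure under the applied loading (downward +):
  point load 159 at a = 8.25: Pa²(3L − a)/(6EI) = 44640/EI
Flexibility coefficient — unit upward force at B: δ_{BB} = L³/(3EI) = 443.7/EI.
The prop prevents deflection at B: R_B = δ_0/δ_{BB} = 44640/443.7 = 100.6 kip.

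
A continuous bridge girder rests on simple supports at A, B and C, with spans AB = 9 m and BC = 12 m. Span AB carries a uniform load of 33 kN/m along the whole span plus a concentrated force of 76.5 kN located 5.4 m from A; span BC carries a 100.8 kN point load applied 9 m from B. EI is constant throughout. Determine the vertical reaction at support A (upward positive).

R_A = 147.9 kN

Release continuity at B by inserting a hinge; the redundant is the internal moment M_B. The primary structure is two simply-supported spans AB and BC.
Rotations at B on the released spans (each span's end-slope, ×1/EI):
  span AB: UDL 33: wL³/(24EI) = 1002/EI
  span AB: point load 76.5 at a = 5.4: Pab(L + a)/(6LEI) = 396.6/EI
  span BC: point load 100.8 at a = 9: Pab(L + b)/(6LEI) = 567/EI
  relative rotation θ_0 = (1399 + 567)/EI = 1966/EI
A unit hogging moment at B produces rotation L₁/(3EI) + L₂/(3EI) = 7/EI.
Slope continuity at B: θ_0 = M_B·7/EI, so M_B = 1966/7 = 280.9 kN·m (hogging).
Span AB, ΣM about A with M_B applied at B: R_B^{AB}·9 = 1750 + 280.9, so R_B^{AB} = 225.6 kN and R_A = 373.5 − 225.6 = 147.9 kN.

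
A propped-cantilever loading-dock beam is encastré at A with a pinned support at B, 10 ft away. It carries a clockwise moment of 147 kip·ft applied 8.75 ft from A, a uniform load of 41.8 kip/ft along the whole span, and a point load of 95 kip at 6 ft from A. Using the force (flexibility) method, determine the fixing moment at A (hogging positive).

M_A = 612 kip·ft

Take the reaction at B as the redundant and release it; the primary structure is a cantilever fixed at A.
Downward deflection at the released point B due to the loads:
  clockwise couple 147 at a = 8.75: M₀a(2L − a)/(2EI) = 7235/EI
  UDL 41.8: wL⁴/(8EI) = 52250/EI
  point load 95 at a = 6: Pa²(3L − a)/(6EI) = 13680/EI
  δ_0 = 73165/EI
Flexibility coefficient — unit upward force at B: δ_{BB} = L³/(3EI) = 333.3/EI.
Compatibility at B: δ_0 − R_B·δ_{BB} = 0, so R_B = 73165/333.3 = 219.5 kip.
Moment equilibrium about A: M_A = Σ(load moments about A) − R_B·L = 2807 − 219.5×10 = 612 kip·ft.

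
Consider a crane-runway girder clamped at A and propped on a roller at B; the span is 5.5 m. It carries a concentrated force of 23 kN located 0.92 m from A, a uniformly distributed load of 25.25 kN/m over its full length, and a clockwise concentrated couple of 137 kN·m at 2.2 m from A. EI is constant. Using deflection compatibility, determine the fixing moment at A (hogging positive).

M_A = 117.1 kN·m

Release the roller at B. Primary structure: cantilever fixed at A.
Downward deflection at the released point B due to the loads:
  point load 23 at a = 0.92: Pa²(3L − a)/(6EI) = 50.55/EI
  UDL 25.25: wL⁴/(8EI) = 2888/EI
  clockwise couple 137 at a = 2.2: M₀a(2L − a)/(2EI) = 1326/EI
  δ_0 = 4265/EI
Tip deflection under a unit load at B: L³/(3EI) = 55.46/EI.
Compatibility at B: δ_0 − R_B·δ_{BB} = 0, so R_B = 4265/55.46 = 76.9 kN.
Moment equilibrium about A: M_A = Σ(load moments about A) − R_B·L = 540.1 − 76.9×5.5 = 117.1 kN·m.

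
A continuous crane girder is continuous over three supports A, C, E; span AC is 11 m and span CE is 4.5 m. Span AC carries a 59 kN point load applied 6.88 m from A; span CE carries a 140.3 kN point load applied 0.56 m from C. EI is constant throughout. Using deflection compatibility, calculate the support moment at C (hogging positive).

M_C = 106.4 kN·m

Take M_C as the redundant. Released structure: two simple spans AC and CE with a hinge at C.
End slopes at the hinge C, treating each span as simply supported:
  span AC: point load 59 at a = 6.88: Pab(L + a)/(6LEI) = 453.1/EI
  span CE: point load 140.3 at a = 0.56: Pab(L + b)/(6LEI) = 96.77/EI
  relative rotation θ_0 = (453.1 + 96.77)/EI = 549.8/EI
A unit hogging moment at C produces rotation L₁/(3EI) + L₂/(3EI) = 5.167/EI.
Compatibility: M_C·(L₁+L₂)/(3EI) = θ_0, giving M_C = 106.4 kN·m (hogging).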